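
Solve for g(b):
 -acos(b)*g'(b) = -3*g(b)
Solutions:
 g(b) = C1*exp(3*Integral(1/acos(b), b))


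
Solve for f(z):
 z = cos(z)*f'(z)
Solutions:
 f(z) = C1 + Integral(z/cos(z), z)


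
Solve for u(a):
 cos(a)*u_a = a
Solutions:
 u(a) = C1 + Integral(a/cos(a), a)


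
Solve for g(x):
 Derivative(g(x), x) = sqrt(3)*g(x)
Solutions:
 g(x) = C1*exp(sqrt(3)*x)


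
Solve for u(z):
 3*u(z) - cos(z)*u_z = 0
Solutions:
 u(z) = C1*(sin(z) + 1)^(3/2)/(sin(z) - 1)^(3/2)


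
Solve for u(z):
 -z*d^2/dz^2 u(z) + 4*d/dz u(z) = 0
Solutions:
 u(z) = C1 + C2*z^5


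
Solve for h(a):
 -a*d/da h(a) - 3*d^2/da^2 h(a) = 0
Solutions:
 h(a) = C1 + C2*erf(sqrt(6)*a/6)


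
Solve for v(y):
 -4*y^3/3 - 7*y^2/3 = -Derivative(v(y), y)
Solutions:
 v(y) = C1 + y^4/3 + 7*y^3/9


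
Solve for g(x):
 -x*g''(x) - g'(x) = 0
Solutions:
 g(x) = C1 + C2*log(x)


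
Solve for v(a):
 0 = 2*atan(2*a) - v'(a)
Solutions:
 v(a) = C1 + 2*a*atan(2*a) - log(4*a^2 + 1)/2


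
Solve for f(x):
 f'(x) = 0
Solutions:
 f(x) = C1


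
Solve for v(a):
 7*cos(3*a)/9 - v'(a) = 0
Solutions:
 v(a) = C1 + 7*sin(3*a)/27


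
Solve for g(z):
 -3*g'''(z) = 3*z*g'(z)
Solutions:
 g(z) = C1 + Integral(C2*airyai(-z) + C3*airybi(-z), z)


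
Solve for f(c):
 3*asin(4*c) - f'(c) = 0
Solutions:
 f(c) = C1 + 3*c*asin(4*c) + 3*sqrt(1 - 16*c^2)/4


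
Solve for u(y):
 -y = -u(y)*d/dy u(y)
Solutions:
 u(y) = -sqrt(C1 + y^2)
 u(y) = sqrt(C1 + y^2)


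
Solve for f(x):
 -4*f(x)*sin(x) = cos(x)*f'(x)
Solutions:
 f(x) = C1*cos(x)^4


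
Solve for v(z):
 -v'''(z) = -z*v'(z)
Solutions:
 v(z) = C1 + Integral(C2*airyai(z) + C3*airybi(z), z)


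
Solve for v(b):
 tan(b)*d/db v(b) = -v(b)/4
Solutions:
 v(b) = C1/sin(b)^(1/4)


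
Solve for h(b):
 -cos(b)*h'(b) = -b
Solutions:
 h(b) = C1 + Integral(b/cos(b), b)


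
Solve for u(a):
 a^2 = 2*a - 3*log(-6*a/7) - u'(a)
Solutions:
 u(a) = C1 - a^3/3 + a^2 - 3*a*log(-a) + 3*a*(-log(6) + 1 + log(7))


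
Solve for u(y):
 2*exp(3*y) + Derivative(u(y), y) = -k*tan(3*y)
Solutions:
 u(y) = C1 + k*log(cos(3*y))/3 - 2*exp(3*y)/3


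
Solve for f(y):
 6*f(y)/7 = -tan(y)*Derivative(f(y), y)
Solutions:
 f(y) = C1/sin(y)^(6/7)


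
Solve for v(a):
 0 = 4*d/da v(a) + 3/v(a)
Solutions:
 v(a) = -sqrt(C1 - 6*a)/2
 v(a) = sqrt(C1 - 6*a)/2


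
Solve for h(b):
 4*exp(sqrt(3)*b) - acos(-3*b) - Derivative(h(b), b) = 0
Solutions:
 h(b) = C1 - b*acos(-3*b) - sqrt(1 - 9*b^2)/3 + 4*sqrt(3)*exp(sqrt(3)*b)/3


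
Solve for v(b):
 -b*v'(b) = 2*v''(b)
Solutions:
 v(b) = C1 + C2*erf(b/2)


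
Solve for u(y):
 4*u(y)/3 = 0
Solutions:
 u(y) = 0


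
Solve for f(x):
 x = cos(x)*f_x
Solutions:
 f(x) = C1 + Integral(x/cos(x), x)


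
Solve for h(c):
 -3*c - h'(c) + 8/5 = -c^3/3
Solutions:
 h(c) = C1 + c^4/12 - 3*c^2/2 + 8*c/5


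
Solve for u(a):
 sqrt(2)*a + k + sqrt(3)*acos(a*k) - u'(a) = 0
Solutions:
 u(a) = C1 + sqrt(2)*a^2/2 + a*k + sqrt(3)*Piecewise((a*acos(a*k) - sqrt(-a^2*k^2 + 1)/k, Ne(k, 0)), (pi*a/2, True))


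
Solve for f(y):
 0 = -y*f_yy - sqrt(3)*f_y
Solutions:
 f(y) = C1 + C2*y^(1 - sqrt(3))


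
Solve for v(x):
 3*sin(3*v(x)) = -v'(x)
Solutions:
 v(x) = -acos((-C1 - exp(18*x))/(C1 - exp(18*x)))/3 + 2*pi/3
 v(x) = acos((-C1 - exp(18*x))/(C1 - exp(18*x)))/3


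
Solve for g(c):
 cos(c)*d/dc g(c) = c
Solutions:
 g(c) = C1 + Integral(c/cos(c), c)


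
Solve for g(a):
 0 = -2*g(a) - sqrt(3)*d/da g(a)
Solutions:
 g(a) = C1*exp(-2*sqrt(3)*a/3)


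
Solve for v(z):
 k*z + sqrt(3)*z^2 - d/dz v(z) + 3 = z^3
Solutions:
 v(z) = C1 + k*z^2/2 - z^4/4 + sqrt(3)*z^3/3 + 3*z


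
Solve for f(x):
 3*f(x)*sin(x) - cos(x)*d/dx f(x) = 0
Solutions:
 f(x) = C1/cos(x)^3


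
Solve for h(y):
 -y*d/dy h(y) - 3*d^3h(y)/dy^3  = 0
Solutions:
 h(y) = C1 + Integral(C2*airyai(-3^(2/3)*y/3) + C3*airybi(-3^(2/3)*y/3), y)


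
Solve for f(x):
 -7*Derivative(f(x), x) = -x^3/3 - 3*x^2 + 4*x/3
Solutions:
 f(x) = C1 + x^4/84 + x^3/7 - 2*x^2/21


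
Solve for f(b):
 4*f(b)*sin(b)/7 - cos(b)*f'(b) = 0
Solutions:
 f(b) = C1/cos(b)^(4/7)


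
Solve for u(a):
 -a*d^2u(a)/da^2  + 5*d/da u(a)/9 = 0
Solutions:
 u(a) = C1 + C2*a^(14/9)


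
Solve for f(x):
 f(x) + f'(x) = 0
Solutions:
 f(x) = C1*exp(-x)


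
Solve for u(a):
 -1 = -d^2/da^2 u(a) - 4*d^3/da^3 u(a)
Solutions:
 u(a) = C1 + C2*a + C3*exp(-a/4) + a^2/2


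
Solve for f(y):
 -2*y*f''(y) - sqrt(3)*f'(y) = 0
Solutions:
 f(y) = C1 + C2*y^(1 - sqrt(3)/2)


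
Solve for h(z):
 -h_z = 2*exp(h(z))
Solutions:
 h(z) = log(1/(C1 + 2*z))


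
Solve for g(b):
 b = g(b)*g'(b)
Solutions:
 g(b) = -sqrt(C1 + b^2)
 g(b) = sqrt(C1 + b^2)


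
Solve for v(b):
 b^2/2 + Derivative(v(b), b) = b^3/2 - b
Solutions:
 v(b) = C1 + b^4/8 - b^3/6 - b^2/2


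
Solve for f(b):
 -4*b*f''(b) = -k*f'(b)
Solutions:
 f(b) = C1 + b^(re(k)/4 + 1)*(C2*sin(log(b)*Abs(im(k))/4) + C3*cos(log(b)*im(k)/4))


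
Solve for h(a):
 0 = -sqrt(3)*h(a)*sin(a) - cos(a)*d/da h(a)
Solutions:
 h(a) = C1*cos(a)^(sqrt(3))


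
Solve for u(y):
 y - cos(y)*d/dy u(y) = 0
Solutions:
 u(y) = C1 + Integral(y/cos(y), y)


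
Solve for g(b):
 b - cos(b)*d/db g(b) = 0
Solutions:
 g(b) = C1 + Integral(b/cos(b), b)


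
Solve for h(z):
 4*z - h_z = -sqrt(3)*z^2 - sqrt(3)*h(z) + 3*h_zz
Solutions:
 h(z) = C1*exp(z*(-1 + sqrt(1 + 12*sqrt(3)))/6) + C2*exp(-z*(1 + sqrt(1 + 12*sqrt(3)))/6) - z^2 - 2*sqrt(3)*z - 2*sqrt(3) - 2


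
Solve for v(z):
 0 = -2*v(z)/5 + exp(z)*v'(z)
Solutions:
 v(z) = C1*exp(-2*exp(-z)/5)


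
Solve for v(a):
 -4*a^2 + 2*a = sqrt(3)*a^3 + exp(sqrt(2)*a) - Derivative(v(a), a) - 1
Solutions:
 v(a) = C1 + sqrt(3)*a^4/4 + 4*a^3/3 - a^2 - a + sqrt(2)*exp(sqrt(2)*a)/2


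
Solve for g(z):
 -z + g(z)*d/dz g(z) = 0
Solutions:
 g(z) = -sqrt(C1 + z^2)
 g(z) = sqrt(C1 + z^2)


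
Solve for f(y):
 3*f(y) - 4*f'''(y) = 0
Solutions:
 f(y) = C3*exp(6^(1/3)*y/2) + (C1*sin(2^(1/3)*3^(5/6)*y/4) + C2*cos(2^(1/3)*3^(5/6)*y/4))*exp(-6^(1/3)*y/4)


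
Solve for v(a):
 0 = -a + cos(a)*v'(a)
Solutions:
 v(a) = C1 + Integral(a/cos(a), a)


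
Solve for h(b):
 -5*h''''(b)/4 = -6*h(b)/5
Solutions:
 h(b) = C1*exp(-24^(1/4)*sqrt(5)*b/5) + C2*exp(24^(1/4)*sqrt(5)*b/5) + C3*sin(24^(1/4)*sqrt(5)*b/5) + C4*cos(24^(1/4)*sqrt(5)*b/5)


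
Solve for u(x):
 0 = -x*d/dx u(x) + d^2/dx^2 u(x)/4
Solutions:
 u(x) = C1 + C2*erfi(sqrt(2)*x)


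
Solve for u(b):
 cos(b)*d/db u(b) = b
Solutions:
 u(b) = C1 + Integral(b/cos(b), b)


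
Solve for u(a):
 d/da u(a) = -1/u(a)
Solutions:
 u(a) = -sqrt(C1 - 2*a)
 u(a) = sqrt(C1 - 2*a)


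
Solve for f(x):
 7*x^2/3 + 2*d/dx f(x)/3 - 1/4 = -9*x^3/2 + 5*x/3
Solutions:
 f(x) = C1 - 27*x^4/16 - 7*x^3/6 + 5*x^2/4 + 3*x/8


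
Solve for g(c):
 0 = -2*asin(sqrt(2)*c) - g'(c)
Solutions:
 g(c) = C1 - 2*c*asin(sqrt(2)*c) - sqrt(2)*sqrt(1 - 2*c^2)


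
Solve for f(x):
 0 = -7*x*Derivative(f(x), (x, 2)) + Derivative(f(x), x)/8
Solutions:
 f(x) = C1 + C2*x^(57/56)


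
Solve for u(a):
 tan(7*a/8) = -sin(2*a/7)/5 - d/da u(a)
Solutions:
 u(a) = C1 + 8*log(cos(7*a/8))/7 + 7*cos(2*a/7)/10


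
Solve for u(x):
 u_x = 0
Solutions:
 u(x) = C1


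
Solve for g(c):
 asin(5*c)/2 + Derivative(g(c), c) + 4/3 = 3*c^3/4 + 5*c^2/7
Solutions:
 g(c) = C1 + 3*c^4/16 + 5*c^3/21 - c*asin(5*c)/2 - 4*c/3 - sqrt(1 - 25*c^2)/10


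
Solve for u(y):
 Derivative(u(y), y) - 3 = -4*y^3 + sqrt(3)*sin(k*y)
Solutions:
 u(y) = C1 - y^4 + 3*y - sqrt(3)*cos(k*y)/k


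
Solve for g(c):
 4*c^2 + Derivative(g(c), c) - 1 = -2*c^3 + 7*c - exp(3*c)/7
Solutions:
 g(c) = C1 - c^4/2 - 4*c^3/3 + 7*c^2/2 + c - exp(3*c)/21


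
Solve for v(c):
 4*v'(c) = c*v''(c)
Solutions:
 v(c) = C1 + C2*c^5


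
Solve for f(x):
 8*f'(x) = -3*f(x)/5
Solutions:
 f(x) = C1*exp(-3*x/40)


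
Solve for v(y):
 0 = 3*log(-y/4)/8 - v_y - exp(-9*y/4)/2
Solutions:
 v(y) = C1 + 3*y*log(-y)/8 + 3*y*(-2*log(2) - 1)/8 + 2*exp(-9*y/4)/9


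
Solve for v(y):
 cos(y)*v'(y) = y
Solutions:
 v(y) = C1 + Integral(y/cos(y), y)


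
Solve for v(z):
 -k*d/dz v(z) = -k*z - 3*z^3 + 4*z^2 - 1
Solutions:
 v(z) = C1 + z^2/2 + 3*z^4/(4*k) - 4*z^3/(3*k) + z/k


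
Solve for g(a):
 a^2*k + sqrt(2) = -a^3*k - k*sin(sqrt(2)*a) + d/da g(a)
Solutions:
 g(a) = C1 + a^4*k/4 + a^3*k/3 + sqrt(2)*a - sqrt(2)*k*cos(sqrt(2)*a)/2


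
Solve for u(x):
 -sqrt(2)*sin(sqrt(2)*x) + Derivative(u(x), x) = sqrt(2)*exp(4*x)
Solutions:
 u(x) = C1 + sqrt(2)*exp(4*x)/4 - cos(sqrt(2)*x)


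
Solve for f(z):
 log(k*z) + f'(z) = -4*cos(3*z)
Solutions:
 f(z) = C1 - z*log(k*z) + z - 4*sin(3*z)/3


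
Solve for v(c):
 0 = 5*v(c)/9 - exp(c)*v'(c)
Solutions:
 v(c) = C1*exp(-5*exp(-c)/9)


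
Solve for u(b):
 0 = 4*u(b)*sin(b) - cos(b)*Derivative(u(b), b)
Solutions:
 u(b) = C1/cos(b)^4


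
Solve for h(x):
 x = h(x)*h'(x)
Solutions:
 h(x) = -sqrt(C1 + x^2)
 h(x) = sqrt(C1 + x^2)


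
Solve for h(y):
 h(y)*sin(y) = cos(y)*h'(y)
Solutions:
 h(y) = C1/cos(y)


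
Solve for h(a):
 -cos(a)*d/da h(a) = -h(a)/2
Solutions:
 h(a) = C1*(sin(a) + 1)^(1/4)/(sin(a) - 1)^(1/4)


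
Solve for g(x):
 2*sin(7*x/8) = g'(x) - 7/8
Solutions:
 g(x) = C1 + 7*x/8 - 16*cos(7*x/8)/7


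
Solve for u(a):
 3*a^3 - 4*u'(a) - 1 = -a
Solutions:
 u(a) = C1 + 3*a^4/16 + a^2/8 - a/4


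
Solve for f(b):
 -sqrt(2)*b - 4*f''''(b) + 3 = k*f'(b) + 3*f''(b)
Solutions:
 f(b) = C1 + C2*exp(b*(-(k + sqrt(k^2 + 1))^(1/3) + (k + sqrt(k^2 + 1))^(-1/3))/2) + C3*exp(b*((k + sqrt(k^2 + 1))^(1/3)/4 - sqrt(3)*I*(k + sqrt(k^2 + 1))^(1/3)/4 + 1/((-1 + sqrt(3)*I)*(k + sqrt(k^2 + 1))^(1/3)))) + C4*exp(b*((k + sqrt(k^2 + 1))^(1/3)/4 + sqrt(3)*I*(k + sqrt(k^2 + 1))^(1/3)/4 - 1/((1 + sqrt(3)*I)*(k + sqrt(k^2 + 1))^(1/3)))) - sqrt(2)*b^2/(2*k) + 3*b/k + 3*sqrt(2)*b/k^2


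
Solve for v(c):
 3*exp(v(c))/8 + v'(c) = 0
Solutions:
 v(c) = log(1/(C1 + 3*c)) + 3*log(2)


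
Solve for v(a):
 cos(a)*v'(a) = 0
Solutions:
 v(a) = C1


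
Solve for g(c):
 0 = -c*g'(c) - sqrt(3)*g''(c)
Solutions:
 g(c) = C1 + C2*erf(sqrt(2)*3^(3/4)*c/6)


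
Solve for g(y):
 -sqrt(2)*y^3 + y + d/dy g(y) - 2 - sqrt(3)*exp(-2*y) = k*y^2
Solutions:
 g(y) = C1 + k*y^3/3 + sqrt(2)*y^4/4 - y^2/2 + 2*y - sqrt(3)*exp(-2*y)/2


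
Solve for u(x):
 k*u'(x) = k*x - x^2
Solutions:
 u(x) = C1 + x^2/2 - x^3/(3*k)


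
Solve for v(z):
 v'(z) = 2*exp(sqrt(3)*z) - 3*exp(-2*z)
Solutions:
 v(z) = C1 + 2*sqrt(3)*exp(sqrt(3)*z)/3 + 3*exp(-2*z)/2


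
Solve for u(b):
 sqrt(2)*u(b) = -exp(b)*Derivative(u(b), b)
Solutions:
 u(b) = C1*exp(sqrt(2)*exp(-b))


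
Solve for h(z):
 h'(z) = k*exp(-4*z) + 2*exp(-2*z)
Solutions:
 h(z) = C1 - k*exp(-4*z)/4 - exp(-2*z)


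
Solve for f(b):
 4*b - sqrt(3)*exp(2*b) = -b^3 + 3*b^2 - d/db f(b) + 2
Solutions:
 f(b) = C1 - b^4/4 + b^3 - 2*b^2 + 2*b + sqrt(3)*exp(2*b)/2


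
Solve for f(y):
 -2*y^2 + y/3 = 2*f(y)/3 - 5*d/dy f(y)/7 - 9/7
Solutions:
 f(y) = C1*exp(14*y/15) - 3*y^2 - 83*y/14 - 867/196


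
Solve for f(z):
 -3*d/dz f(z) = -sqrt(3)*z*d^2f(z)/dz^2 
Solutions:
 f(z) = C1 + C2*z^(1 + sqrt(3))


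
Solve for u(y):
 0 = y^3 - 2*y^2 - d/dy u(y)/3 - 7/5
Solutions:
 u(y) = C1 + 3*y^4/4 - 2*y^3 - 21*y/5


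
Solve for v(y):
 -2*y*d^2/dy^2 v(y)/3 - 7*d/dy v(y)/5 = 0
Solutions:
 v(y) = C1 + C2/y^(11/10)


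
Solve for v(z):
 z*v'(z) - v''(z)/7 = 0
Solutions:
 v(z) = C1 + C2*erfi(sqrt(14)*z/2)


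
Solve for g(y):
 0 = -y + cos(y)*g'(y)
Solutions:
 g(y) = C1 + Integral(y/cos(y), y)


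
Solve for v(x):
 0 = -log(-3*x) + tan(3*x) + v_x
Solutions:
 v(x) = C1 + x*log(-x) - x + x*log(3) + log(cos(3*x))/3


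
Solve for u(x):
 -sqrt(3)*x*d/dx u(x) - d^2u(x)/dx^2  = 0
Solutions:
 u(x) = C1 + C2*erf(sqrt(2)*3^(1/4)*x/2)


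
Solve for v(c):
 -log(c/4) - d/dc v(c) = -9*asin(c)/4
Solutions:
 v(c) = C1 - c*log(c) + 9*c*asin(c)/4 + c + 2*c*log(2) + 9*sqrt(1 - c^2)/4


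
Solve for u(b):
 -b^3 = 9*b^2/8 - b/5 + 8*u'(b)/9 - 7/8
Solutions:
 u(b) = C1 - 9*b^4/32 - 27*b^3/64 + 9*b^2/80 + 63*b/64


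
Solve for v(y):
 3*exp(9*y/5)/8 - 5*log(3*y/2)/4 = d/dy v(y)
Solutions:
 v(y) = C1 - 5*y*log(y)/4 + 5*y*(-log(3) + log(2) + 1)/4 + 5*exp(9*y/5)/24


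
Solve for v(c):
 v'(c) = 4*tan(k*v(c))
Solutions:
 v(c) = Piecewise((-asin(exp(C1*k + 4*c*k))/k + pi/k, Ne(k, 0)), (nan, True))
 v(c) = Piecewise((asin(exp(C1*k + 4*c*k))/k, Ne(k, 0)), (nan, True))


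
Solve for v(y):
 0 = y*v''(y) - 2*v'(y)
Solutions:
 v(y) = C1 + C2*y^3


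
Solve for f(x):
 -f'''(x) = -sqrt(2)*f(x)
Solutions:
 f(x) = C3*exp(2^(1/6)*x) + (C1*sin(2^(1/6)*sqrt(3)*x/2) + C2*cos(2^(1/6)*sqrt(3)*x/2))*exp(-2^(1/6)*x/2)


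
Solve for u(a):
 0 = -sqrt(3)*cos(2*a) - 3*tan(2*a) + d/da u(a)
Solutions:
 u(a) = C1 - 3*log(cos(2*a))/2 + sqrt(3)*sin(2*a)/2


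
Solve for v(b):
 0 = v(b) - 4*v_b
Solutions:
 v(b) = C1*exp(b/4)


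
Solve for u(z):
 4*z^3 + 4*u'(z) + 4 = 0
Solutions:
 u(z) = C1 - z^4/4 - z


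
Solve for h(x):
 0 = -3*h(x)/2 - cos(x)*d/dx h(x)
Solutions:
 h(x) = C1*(sin(x) - 1)^(3/4)/(sin(x) + 1)^(3/4)


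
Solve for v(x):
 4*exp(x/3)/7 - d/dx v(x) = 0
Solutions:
 v(x) = C1 + 12*exp(x/3)/7


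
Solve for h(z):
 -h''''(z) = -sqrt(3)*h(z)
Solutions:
 h(z) = C1*exp(-3^(1/8)*z) + C2*exp(3^(1/8)*z) + C3*sin(3^(1/8)*z) + C4*cos(3^(1/8)*z)


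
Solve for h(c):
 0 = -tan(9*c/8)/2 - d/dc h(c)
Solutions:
 h(c) = C1 + 4*log(cos(9*c/8))/9


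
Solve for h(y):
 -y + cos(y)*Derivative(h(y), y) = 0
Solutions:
 h(y) = C1 + Integral(y/cos(y), y)


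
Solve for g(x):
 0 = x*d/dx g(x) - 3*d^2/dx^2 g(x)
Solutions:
 g(x) = C1 + C2*erfi(sqrt(6)*x/6)


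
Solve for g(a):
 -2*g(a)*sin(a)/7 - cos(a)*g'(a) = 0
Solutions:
 g(a) = C1*cos(a)^(2/7)


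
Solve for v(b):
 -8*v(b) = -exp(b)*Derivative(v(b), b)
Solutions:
 v(b) = C1*exp(-8*exp(-b))


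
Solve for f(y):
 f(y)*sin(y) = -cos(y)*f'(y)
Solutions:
 f(y) = C1*cos(y)


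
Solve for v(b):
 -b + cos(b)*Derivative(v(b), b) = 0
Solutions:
 v(b) = C1 + Integral(b/cos(b), b)


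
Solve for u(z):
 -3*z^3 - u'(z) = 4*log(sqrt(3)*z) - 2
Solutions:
 u(z) = C1 - 3*z^4/4 - 4*z*log(z) - z*log(9) + 6*z


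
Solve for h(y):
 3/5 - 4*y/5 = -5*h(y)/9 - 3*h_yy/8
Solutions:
 h(y) = C1*sin(2*sqrt(30)*y/9) + C2*cos(2*sqrt(30)*y/9) + 36*y/25 - 27/25


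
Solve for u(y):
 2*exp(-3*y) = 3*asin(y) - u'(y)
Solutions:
 u(y) = C1 + 3*y*asin(y) + 3*sqrt(1 - y^2) + 2*exp(-3*y)/3


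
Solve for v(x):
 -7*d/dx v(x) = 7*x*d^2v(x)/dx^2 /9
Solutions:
 v(x) = C1 + C2/x^8


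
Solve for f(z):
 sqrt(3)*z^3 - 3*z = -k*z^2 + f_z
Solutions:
 f(z) = C1 + k*z^3/3 + sqrt(3)*z^4/4 - 3*z^2/2


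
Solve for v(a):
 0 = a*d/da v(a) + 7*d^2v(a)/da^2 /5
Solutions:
 v(a) = C1 + C2*erf(sqrt(70)*a/14)


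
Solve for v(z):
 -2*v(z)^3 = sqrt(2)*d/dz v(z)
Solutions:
 v(z) = -sqrt(2)*sqrt(-1/(C1 - sqrt(2)*z))/2
 v(z) = sqrt(2)*sqrt(-1/(C1 - sqrt(2)*z))/2


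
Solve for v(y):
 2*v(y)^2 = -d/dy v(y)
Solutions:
 v(y) = 1/(C1 + 2*y)


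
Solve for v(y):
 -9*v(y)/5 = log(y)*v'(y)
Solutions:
 v(y) = C1*exp(-9*li(y)/5)


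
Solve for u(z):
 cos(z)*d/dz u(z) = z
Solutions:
 u(z) = C1 + Integral(z/cos(z), z)


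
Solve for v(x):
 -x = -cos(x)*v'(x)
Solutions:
 v(x) = C1 + Integral(x/cos(x), x)


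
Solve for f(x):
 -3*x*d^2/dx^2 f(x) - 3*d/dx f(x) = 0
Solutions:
 f(x) = C1 + C2*log(x)


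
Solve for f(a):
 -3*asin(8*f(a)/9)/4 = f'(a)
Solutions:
 Integral(1/asin(8*_y/9), (_y, f(a))) = C1 - 3*a/4


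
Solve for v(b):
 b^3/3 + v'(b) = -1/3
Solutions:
 v(b) = C1 - b^4/12 - b/3


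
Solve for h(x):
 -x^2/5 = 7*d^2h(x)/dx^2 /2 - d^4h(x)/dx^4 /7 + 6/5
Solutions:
 h(x) = C1 + C2*x + C3*exp(-7*sqrt(2)*x/2) + C4*exp(7*sqrt(2)*x/2) - x^4/210 - 298*x^2/1715


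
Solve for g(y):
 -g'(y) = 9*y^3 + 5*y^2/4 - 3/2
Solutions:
 g(y) = C1 - 9*y^4/4 - 5*y^3/12 + 3*y/2


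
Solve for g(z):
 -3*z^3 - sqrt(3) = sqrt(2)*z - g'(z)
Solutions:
 g(z) = C1 + 3*z^4/4 + sqrt(2)*z^2/2 + sqrt(3)*z


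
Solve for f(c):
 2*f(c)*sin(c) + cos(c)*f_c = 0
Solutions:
 f(c) = C1*cos(c)^2


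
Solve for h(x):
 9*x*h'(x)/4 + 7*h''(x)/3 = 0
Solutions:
 h(x) = C1 + C2*erf(3*sqrt(42)*x/28)


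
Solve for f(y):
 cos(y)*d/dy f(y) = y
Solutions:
 f(y) = C1 + Integral(y/cos(y), y)


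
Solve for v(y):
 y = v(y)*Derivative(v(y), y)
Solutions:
 v(y) = -sqrt(C1 + y^2)
 v(y) = sqrt(C1 + y^2)


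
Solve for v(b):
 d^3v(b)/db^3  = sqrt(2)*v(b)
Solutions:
 v(b) = C3*exp(2^(1/6)*b) + (C1*sin(2^(1/6)*sqrt(3)*b/2) + C2*cos(2^(1/6)*sqrt(3)*b/2))*exp(-2^(1/6)*b/2)


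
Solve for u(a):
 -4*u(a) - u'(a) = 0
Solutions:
 u(a) = C1*exp(-4*a)


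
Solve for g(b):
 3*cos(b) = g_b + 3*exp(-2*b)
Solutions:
 g(b) = C1 + 3*sin(b) + 3*exp(-2*b)/2


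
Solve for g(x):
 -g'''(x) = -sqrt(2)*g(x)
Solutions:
 g(x) = C3*exp(2^(1/6)*x) + (C1*sin(2^(1/6)*sqrt(3)*x/2) + C2*cos(2^(1/6)*sqrt(3)*x/2))*exp(-2^(1/6)*x/2)


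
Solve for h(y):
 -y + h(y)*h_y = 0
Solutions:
 h(y) = -sqrt(C1 + y^2)
 h(y) = sqrt(C1 + y^2)


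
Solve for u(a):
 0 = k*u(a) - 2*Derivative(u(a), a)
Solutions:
 u(a) = C1*exp(a*k/2)


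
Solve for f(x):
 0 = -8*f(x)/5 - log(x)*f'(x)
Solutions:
 f(x) = C1*exp(-8*li(x)/5)


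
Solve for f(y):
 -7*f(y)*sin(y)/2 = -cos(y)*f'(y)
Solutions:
 f(y) = C1/cos(y)^(7/2)


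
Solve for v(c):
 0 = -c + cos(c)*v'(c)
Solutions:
 v(c) = C1 + Integral(c/cos(c), c)


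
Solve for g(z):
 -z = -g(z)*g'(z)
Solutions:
 g(z) = -sqrt(C1 + z^2)
 g(z) = sqrt(C1 + z^2)


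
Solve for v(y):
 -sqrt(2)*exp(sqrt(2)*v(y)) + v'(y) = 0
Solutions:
 v(y) = sqrt(2)*(2*log(-1/(C1 + sqrt(2)*y)) - log(2))/4


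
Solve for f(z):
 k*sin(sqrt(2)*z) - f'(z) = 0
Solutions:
 f(z) = C1 - sqrt(2)*k*cos(sqrt(2)*z)/2


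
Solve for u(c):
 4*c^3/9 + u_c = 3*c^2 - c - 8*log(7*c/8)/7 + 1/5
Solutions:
 u(c) = C1 - c^4/9 + c^3 - c^2/2 - 8*c*log(c)/7 - 8*c*log(7)/7 + 47*c/35 + 24*c*log(2)/7


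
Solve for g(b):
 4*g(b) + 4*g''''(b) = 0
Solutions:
 g(b) = (C1*sin(sqrt(2)*b/2) + C2*cos(sqrt(2)*b/2))*exp(-sqrt(2)*b/2) + (C3*sin(sqrt(2)*b/2) + C4*cos(sqrt(2)*b/2))*exp(sqrt(2)*b/2)


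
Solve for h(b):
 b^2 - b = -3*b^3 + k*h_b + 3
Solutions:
 h(b) = C1 + 3*b^4/(4*k) + b^3/(3*k) - b^2/(2*k) - 3*b/k


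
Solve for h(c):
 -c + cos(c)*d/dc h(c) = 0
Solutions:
 h(c) = C1 + Integral(c/cos(c), c)


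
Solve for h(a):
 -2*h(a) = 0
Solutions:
 h(a) = 0


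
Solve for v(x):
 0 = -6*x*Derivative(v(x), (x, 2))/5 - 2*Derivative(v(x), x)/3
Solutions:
 v(x) = C1 + C2*x^(4/9)


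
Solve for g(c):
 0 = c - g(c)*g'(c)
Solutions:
 g(c) = -sqrt(C1 + c^2)
 g(c) = sqrt(C1 + c^2)


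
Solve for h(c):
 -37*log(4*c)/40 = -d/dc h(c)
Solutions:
 h(c) = C1 + 37*c*log(c)/40 - 37*c/40 + 37*c*log(2)/20


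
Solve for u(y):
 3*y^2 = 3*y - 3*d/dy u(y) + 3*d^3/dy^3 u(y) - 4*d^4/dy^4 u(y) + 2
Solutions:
 u(y) = C1 + C2*exp(y*((4*sqrt(33) + 23)^(-1/3) + 2 + (4*sqrt(33) + 23)^(1/3))/8)*sin(sqrt(3)*y*(-(4*sqrt(33) + 23)^(1/3) + (4*sqrt(33) + 23)^(-1/3))/8) + C3*exp(y*((4*sqrt(33) + 23)^(-1/3) + 2 + (4*sqrt(33) + 23)^(1/3))/8)*cos(sqrt(3)*y*(-(4*sqrt(33) + 23)^(1/3) + (4*sqrt(33) + 23)^(-1/3))/8) + C4*exp(y*(-(4*sqrt(33) + 23)^(1/3) - 1/(4*sqrt(33) + 23)^(1/3) + 1)/4) - y^3/3 + y^2/2 - 4*y/3


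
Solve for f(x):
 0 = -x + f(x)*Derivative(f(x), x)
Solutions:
 f(x) = -sqrt(C1 + x^2)
 f(x) = sqrt(C1 + x^2)


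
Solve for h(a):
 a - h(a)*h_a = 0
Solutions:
 h(a) = -sqrt(C1 + a^2)
 h(a) = sqrt(C1 + a^2)


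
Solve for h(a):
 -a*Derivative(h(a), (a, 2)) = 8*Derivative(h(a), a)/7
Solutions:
 h(a) = C1 + C2/a^(1/7)


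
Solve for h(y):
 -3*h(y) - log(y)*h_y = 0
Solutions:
 h(y) = C1*exp(-3*li(y))


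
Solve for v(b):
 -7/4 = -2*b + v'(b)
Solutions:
 v(b) = C1 + b^2 - 7*b/4


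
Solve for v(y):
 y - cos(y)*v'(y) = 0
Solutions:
 v(y) = C1 + Integral(y/cos(y), y)


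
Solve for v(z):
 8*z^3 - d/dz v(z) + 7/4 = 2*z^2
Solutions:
 v(z) = C1 + 2*z^4 - 2*z^3/3 + 7*z/4


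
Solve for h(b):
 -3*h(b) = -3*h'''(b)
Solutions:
 h(b) = C3*exp(b) + (C1*sin(sqrt(3)*b/2) + C2*cos(sqrt(3)*b/2))*exp(-b/2)


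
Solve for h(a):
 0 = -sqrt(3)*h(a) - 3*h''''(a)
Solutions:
 h(a) = (C1*sin(sqrt(2)*3^(7/8)*a/6) + C2*cos(sqrt(2)*3^(7/8)*a/6))*exp(-sqrt(2)*3^(7/8)*a/6) + (C3*sin(sqrt(2)*3^(7/8)*a/6) + C4*cos(sqrt(2)*3^(7/8)*a/6))*exp(sqrt(2)*3^(7/8)*a/6)


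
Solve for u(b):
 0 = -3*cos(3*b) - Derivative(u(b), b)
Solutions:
 u(b) = C1 - sin(3*b)


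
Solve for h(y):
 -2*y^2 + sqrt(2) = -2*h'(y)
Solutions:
 h(y) = C1 + y^3/3 - sqrt(2)*y/2


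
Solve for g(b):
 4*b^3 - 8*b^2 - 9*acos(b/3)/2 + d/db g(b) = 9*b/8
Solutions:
 g(b) = C1 - b^4 + 8*b^3/3 + 9*b^2/16 + 9*b*acos(b/3)/2 - 9*sqrt(9 - b^2)/2


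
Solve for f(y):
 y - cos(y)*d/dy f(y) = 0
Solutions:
 f(y) = C1 + Integral(y/cos(y), y)


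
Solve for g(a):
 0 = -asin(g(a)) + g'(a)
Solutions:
 Integral(1/asin(_y), (_y, g(a))) = C1 + a


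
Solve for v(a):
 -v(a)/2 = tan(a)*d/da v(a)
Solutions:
 v(a) = C1/sqrt(sin(a))


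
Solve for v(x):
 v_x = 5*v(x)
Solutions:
 v(x) = C1*exp(5*x)


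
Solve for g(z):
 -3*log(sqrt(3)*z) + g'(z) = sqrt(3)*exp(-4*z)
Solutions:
 g(z) = C1 + 3*z*log(z) + z*(-3 + 3*log(3)/2) - sqrt(3)*exp(-4*z)/4


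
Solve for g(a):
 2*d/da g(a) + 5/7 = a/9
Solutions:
 g(a) = C1 + a^2/36 - 5*a/14


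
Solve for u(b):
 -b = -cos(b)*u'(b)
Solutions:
 u(b) = C1 + Integral(b/cos(b), b)


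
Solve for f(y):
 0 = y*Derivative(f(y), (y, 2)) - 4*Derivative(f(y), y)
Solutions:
 f(y) = C1 + C2*y^5


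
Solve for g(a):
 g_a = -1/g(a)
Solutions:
 g(a) = -sqrt(C1 - 2*a)
 g(a) = sqrt(C1 - 2*a)


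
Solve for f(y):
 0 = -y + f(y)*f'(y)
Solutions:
 f(y) = -sqrt(C1 + y^2)
 f(y) = sqrt(C1 + y^2)


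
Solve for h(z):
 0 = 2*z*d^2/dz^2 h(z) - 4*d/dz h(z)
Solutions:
 h(z) = C1 + C2*z^3


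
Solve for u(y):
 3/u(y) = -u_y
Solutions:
 u(y) = -sqrt(C1 - 6*y)
 u(y) = sqrt(C1 - 6*y)


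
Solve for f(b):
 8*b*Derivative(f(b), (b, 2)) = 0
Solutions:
 f(b) = C1 + C2*b


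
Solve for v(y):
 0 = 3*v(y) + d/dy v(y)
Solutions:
 v(y) = C1*exp(-3*y)


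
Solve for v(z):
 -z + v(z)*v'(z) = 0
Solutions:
 v(z) = -sqrt(C1 + z^2)
 v(z) = sqrt(C1 + z^2)


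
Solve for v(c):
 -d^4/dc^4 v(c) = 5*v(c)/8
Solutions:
 v(c) = (C1*sin(2^(3/4)*5^(1/4)*c/4) + C2*cos(2^(3/4)*5^(1/4)*c/4))*exp(-2^(3/4)*5^(1/4)*c/4) + (C3*sin(2^(3/4)*5^(1/4)*c/4) + C4*cos(2^(3/4)*5^(1/4)*c/4))*exp(2^(3/4)*5^(1/4)*c/4)


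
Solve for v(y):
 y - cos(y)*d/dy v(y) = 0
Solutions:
 v(y) = C1 + Integral(y/cos(y), y)


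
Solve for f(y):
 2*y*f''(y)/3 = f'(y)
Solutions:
 f(y) = C1 + C2*y^(5/2)


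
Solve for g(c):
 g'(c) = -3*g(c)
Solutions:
 g(c) = C1*exp(-3*c)


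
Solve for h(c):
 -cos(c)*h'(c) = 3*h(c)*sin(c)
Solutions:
 h(c) = C1*cos(c)^3


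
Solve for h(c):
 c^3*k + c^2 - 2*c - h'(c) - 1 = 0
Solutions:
 h(c) = C1 + c^4*k/4 + c^3/3 - c^2 - c


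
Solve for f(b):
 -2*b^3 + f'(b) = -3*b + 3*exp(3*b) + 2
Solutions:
 f(b) = C1 + b^4/2 - 3*b^2/2 + 2*b + exp(3*b)


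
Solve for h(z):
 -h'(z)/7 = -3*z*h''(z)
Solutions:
 h(z) = C1 + C2*z^(22/21)


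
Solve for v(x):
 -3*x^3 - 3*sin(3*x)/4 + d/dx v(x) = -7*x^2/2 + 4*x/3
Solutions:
 v(x) = C1 + 3*x^4/4 - 7*x^3/6 + 2*x^2/3 - cos(3*x)/4


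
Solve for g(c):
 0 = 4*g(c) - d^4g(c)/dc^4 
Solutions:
 g(c) = C1*exp(-sqrt(2)*c) + C2*exp(sqrt(2)*c) + C3*sin(sqrt(2)*c) + C4*cos(sqrt(2)*c)


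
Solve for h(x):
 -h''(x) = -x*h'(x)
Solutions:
 h(x) = C1 + C2*erfi(sqrt(2)*x/2)


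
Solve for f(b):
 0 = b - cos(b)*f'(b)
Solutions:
 f(b) = C1 + Integral(b/cos(b), b)


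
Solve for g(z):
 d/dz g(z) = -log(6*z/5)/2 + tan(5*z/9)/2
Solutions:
 g(z) = C1 - z*log(z)/2 - z*log(6) + z/2 + z*log(30)/2 - 9*log(cos(5*z/9))/10


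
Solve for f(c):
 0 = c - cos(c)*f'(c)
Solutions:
 f(c) = C1 + Integral(c/cos(c), c)


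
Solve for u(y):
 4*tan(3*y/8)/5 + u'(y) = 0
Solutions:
 u(y) = C1 + 32*log(cos(3*y/8))/15


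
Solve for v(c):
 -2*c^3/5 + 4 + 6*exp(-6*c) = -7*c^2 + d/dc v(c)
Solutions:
 v(c) = C1 - c^4/10 + 7*c^3/3 + 4*c - exp(-6*c)


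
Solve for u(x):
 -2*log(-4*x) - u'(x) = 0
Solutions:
 u(x) = C1 - 2*x*log(-x) + 2*x*(1 - 2*log(2))


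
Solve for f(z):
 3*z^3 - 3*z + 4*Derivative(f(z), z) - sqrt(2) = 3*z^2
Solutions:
 f(z) = C1 - 3*z^4/16 + z^3/4 + 3*z^2/8 + sqrt(2)*z/4


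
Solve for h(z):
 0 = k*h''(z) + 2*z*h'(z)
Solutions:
 h(z) = C1 + C2*sqrt(k)*erf(z*sqrt(1/k))


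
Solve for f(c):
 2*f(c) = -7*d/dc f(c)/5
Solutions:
 f(c) = C1*exp(-10*c/7)


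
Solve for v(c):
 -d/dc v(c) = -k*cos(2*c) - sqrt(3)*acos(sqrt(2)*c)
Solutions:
 v(c) = C1 + k*sin(2*c)/2 + sqrt(3)*(c*acos(sqrt(2)*c) - sqrt(2)*sqrt(1 - 2*c^2)/2)


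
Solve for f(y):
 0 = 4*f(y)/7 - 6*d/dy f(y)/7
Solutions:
 f(y) = C1*exp(2*y/3)


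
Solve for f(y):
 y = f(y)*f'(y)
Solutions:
 f(y) = -sqrt(C1 + y^2)
 f(y) = sqrt(C1 + y^2)


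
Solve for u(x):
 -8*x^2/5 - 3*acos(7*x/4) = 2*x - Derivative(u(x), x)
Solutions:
 u(x) = C1 + 8*x^3/15 + x^2 + 3*x*acos(7*x/4) - 3*sqrt(16 - 49*x^2)/7


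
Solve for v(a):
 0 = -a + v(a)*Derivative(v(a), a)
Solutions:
 v(a) = -sqrt(C1 + a^2)
 v(a) = sqrt(C1 + a^2)


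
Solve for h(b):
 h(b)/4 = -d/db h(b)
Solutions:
 h(b) = C1*exp(-b/4)


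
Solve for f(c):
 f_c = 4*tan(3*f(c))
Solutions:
 f(c) = -asin(C1*exp(12*c))/3 + pi/3
 f(c) = asin(C1*exp(12*c))/3


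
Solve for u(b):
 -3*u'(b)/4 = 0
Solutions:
 u(b) = C1


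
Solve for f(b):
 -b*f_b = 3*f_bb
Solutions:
 f(b) = C1 + C2*erf(sqrt(6)*b/6)


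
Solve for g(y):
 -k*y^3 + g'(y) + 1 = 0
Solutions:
 g(y) = C1 + k*y^4/4 - y


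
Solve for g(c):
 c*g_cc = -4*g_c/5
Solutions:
 g(c) = C1 + C2*c^(1/5)


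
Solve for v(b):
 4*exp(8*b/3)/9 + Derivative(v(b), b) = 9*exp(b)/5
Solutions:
 v(b) = C1 - exp(8*b/3)/6 + 9*exp(b)/5


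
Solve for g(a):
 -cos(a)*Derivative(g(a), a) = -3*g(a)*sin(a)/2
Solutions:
 g(a) = C1/cos(a)^(3/2)


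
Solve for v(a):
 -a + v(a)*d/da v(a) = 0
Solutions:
 v(a) = -sqrt(C1 + a^2)
 v(a) = sqrt(C1 + a^2)


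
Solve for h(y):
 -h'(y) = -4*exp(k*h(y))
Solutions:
 h(y) = Piecewise((log(-1/(C1*k + 4*k*y))/k, Ne(k, 0)), (nan, True))
 h(y) = Piecewise((C1 + 4*y, Eq(k, 0)), (nan, True))


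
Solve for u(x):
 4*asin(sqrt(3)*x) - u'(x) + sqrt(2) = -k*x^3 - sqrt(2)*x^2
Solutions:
 u(x) = C1 + k*x^4/4 + sqrt(2)*x^3/3 + 4*x*asin(sqrt(3)*x) + sqrt(2)*x + 4*sqrt(3)*sqrt(1 - 3*x^2)/3


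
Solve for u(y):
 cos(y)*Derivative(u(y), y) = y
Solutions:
 u(y) = C1 + Integral(y/cos(y), y)


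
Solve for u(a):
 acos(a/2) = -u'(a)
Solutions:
 u(a) = C1 - a*acos(a/2) + sqrt(4 - a^2)


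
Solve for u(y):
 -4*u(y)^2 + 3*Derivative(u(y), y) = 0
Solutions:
 u(y) = -3/(C1 + 4*y)


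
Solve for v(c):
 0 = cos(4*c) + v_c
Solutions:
 v(c) = C1 - sin(4*c)/4


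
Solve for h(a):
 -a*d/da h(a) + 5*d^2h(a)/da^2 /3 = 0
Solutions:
 h(a) = C1 + C2*erfi(sqrt(30)*a/10)


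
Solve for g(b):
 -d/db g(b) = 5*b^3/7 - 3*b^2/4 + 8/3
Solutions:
 g(b) = C1 - 5*b^4/28 + b^3/4 - 8*b/3


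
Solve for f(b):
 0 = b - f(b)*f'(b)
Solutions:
 f(b) = -sqrt(C1 + b^2)
 f(b) = sqrt(C1 + b^2)


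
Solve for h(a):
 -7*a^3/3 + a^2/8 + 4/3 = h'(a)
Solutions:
 h(a) = C1 - 7*a^4/12 + a^3/24 + 4*a/3


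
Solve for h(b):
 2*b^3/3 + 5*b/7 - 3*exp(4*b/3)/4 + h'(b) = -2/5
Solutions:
 h(b) = C1 - b^4/6 - 5*b^2/14 - 2*b/5 + 9*exp(4*b/3)/16


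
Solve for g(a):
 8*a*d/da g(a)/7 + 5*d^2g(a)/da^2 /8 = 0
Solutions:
 g(a) = C1 + C2*erf(4*sqrt(70)*a/35)


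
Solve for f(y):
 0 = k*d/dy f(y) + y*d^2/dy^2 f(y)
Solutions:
 f(y) = C1 + y^(1 - re(k))*(C2*sin(log(y)*Abs(im(k))) + C3*cos(log(y)*im(k)))


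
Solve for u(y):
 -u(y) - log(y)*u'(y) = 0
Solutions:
 u(y) = C1*exp(-li(y))


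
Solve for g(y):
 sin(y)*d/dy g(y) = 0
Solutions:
 g(y) = C1


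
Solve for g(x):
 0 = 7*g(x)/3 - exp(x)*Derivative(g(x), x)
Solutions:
 g(x) = C1*exp(-7*exp(-x)/3)


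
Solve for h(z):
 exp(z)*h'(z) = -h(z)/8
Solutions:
 h(z) = C1*exp(exp(-z)/8)


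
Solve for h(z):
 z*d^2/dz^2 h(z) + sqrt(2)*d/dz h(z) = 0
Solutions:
 h(z) = C1 + C2*z^(1 - sqrt(2))


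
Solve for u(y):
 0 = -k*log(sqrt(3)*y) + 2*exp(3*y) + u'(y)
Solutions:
 u(y) = C1 + k*y*log(y) + k*y*(-1 + log(3)/2) - 2*exp(3*y)/3


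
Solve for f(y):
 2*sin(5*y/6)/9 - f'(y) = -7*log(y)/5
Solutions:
 f(y) = C1 + 7*y*log(y)/5 - 7*y/5 - 4*cos(5*y/6)/15


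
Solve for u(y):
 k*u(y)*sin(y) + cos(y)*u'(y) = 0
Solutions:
 u(y) = C1*exp(k*log(cos(y)))


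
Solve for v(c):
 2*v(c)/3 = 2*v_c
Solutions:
 v(c) = C1*exp(c/3)


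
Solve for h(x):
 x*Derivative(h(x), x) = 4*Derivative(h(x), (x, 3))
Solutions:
 h(x) = C1 + Integral(C2*airyai(2^(1/3)*x/2) + C3*airybi(2^(1/3)*x/2), x)


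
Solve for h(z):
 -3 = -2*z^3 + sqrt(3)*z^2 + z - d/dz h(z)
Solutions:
 h(z) = C1 - z^4/2 + sqrt(3)*z^3/3 + z^2/2 + 3*z


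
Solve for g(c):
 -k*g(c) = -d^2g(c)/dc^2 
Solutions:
 g(c) = C1*exp(-c*sqrt(k)) + C2*exp(c*sqrt(k))


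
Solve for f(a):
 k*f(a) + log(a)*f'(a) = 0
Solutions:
 f(a) = C1*exp(-k*li(a))


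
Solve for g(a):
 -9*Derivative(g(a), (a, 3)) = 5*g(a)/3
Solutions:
 g(a) = C3*exp(-5^(1/3)*a/3) + (C1*sin(sqrt(3)*5^(1/3)*a/6) + C2*cos(sqrt(3)*5^(1/3)*a/6))*exp(5^(1/3)*a/6)


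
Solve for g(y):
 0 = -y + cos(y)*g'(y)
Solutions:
 g(y) = C1 + Integral(y/cos(y), y)


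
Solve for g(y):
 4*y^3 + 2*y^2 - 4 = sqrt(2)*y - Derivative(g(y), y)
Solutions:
 g(y) = C1 - y^4 - 2*y^3/3 + sqrt(2)*y^2/2 + 4*y


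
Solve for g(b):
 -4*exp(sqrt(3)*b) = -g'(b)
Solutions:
 g(b) = C1 + 4*sqrt(3)*exp(sqrt(3)*b)/3


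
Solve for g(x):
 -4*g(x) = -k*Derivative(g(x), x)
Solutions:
 g(x) = C1*exp(4*x/k)


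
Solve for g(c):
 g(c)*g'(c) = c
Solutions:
 g(c) = -sqrt(C1 + c^2)
 g(c) = sqrt(C1 + c^2)


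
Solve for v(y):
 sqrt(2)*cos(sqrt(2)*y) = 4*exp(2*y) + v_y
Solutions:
 v(y) = C1 - 2*exp(2*y) + sin(sqrt(2)*y)


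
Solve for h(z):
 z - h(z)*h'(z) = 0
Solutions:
 h(z) = -sqrt(C1 + z^2)
 h(z) = sqrt(C1 + z^2)


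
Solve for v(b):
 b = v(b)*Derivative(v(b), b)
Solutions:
 v(b) = -sqrt(C1 + b^2)
 v(b) = sqrt(C1 + b^2)


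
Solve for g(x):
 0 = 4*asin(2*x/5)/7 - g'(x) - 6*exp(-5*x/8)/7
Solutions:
 g(x) = C1 + 4*x*asin(2*x/5)/7 + 2*sqrt(25 - 4*x^2)/7 + 48*exp(-5*x/8)/35


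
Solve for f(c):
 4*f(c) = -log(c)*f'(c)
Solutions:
 f(c) = C1*exp(-4*li(c))


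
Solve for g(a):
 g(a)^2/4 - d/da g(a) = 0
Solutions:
 g(a) = -4/(C1 + a)


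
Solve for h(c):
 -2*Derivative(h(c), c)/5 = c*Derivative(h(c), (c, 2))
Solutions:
 h(c) = C1 + C2*c^(3/5)


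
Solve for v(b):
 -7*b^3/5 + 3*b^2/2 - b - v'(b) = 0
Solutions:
 v(b) = C1 - 7*b^4/20 + b^3/2 - b^2/2


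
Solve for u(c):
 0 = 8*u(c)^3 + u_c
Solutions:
 u(c) = -sqrt(2)*sqrt(-1/(C1 - 8*c))/2
 u(c) = sqrt(2)*sqrt(-1/(C1 - 8*c))/2


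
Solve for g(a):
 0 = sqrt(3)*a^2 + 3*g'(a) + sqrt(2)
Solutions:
 g(a) = C1 - sqrt(3)*a^3/9 - sqrt(2)*a/3


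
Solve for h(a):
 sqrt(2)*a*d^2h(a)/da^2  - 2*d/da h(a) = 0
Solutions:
 h(a) = C1 + C2*a^(1 + sqrt(2))


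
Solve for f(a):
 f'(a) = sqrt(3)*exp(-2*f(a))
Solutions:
 f(a) = log(-sqrt(C1 + 2*sqrt(3)*a))
 f(a) = log(C1 + 2*sqrt(3)*a)/2


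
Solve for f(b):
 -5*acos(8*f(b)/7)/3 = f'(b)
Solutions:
 Integral(1/acos(8*_y/7), (_y, f(b))) = C1 - 5*b/3


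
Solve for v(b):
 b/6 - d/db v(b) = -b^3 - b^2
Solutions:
 v(b) = C1 + b^4/4 + b^3/3 + b^2/12


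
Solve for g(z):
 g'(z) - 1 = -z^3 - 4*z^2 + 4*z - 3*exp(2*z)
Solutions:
 g(z) = C1 - z^4/4 - 4*z^3/3 + 2*z^2 + z - 3*exp(2*z)/2


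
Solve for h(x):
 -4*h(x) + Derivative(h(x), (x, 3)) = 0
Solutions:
 h(x) = C3*exp(2^(2/3)*x) + (C1*sin(2^(2/3)*sqrt(3)*x/2) + C2*cos(2^(2/3)*sqrt(3)*x/2))*exp(-2^(2/3)*x/2)


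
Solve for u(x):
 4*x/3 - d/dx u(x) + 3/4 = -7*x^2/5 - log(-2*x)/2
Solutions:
 u(x) = C1 + 7*x^3/15 + 2*x^2/3 + x*log(-x)/2 + x*(1 + 2*log(2))/4


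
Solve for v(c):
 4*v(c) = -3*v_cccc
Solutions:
 v(c) = (C1*sin(3^(3/4)*c/3) + C2*cos(3^(3/4)*c/3))*exp(-3^(3/4)*c/3) + (C3*sin(3^(3/4)*c/3) + C4*cos(3^(3/4)*c/3))*exp(3^(3/4)*c/3)


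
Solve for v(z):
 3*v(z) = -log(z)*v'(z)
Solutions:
 v(z) = C1*exp(-3*li(z))


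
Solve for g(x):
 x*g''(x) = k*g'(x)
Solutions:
 g(x) = C1 + x^(re(k) + 1)*(C2*sin(log(x)*Abs(im(k))) + C3*cos(log(x)*im(k)))


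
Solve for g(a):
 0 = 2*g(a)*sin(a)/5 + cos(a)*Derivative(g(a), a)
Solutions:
 g(a) = C1*cos(a)^(2/5)


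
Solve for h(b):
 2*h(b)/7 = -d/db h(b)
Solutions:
 h(b) = C1*exp(-2*b/7)


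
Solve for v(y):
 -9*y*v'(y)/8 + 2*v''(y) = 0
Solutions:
 v(y) = C1 + C2*erfi(3*sqrt(2)*y/8)


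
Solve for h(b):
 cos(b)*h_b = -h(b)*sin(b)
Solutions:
 h(b) = C1*cos(b)


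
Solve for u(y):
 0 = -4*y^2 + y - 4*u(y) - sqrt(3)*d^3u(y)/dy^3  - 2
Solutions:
 u(y) = C3*exp(-2^(2/3)*3^(5/6)*y/3) - y^2 + y/4 + (C1*sin(2^(2/3)*3^(1/3)*y/2) + C2*cos(2^(2/3)*3^(1/3)*y/2))*exp(2^(2/3)*3^(5/6)*y/6) - 1/2


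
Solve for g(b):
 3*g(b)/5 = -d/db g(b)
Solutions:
 g(b) = C1*exp(-3*b/5)


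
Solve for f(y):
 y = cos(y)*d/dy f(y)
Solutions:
 f(y) = C1 + Integral(y/cos(y), y)


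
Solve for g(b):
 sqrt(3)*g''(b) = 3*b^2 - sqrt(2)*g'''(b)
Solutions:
 g(b) = C1 + C2*b + C3*exp(-sqrt(6)*b/2) + sqrt(3)*b^4/12 - sqrt(2)*b^3/3 + 2*sqrt(3)*b^2/3


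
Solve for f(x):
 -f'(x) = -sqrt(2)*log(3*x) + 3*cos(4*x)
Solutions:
 f(x) = C1 + sqrt(2)*x*(log(x) - 1) + sqrt(2)*x*log(3) - 3*sin(4*x)/4


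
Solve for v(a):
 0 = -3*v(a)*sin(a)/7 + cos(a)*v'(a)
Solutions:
 v(a) = C1/cos(a)^(3/7)


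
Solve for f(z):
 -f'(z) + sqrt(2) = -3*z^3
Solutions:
 f(z) = C1 + 3*z^4/4 + sqrt(2)*z


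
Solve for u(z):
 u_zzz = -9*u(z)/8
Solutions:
 u(z) = C3*exp(-3^(2/3)*z/2) + (C1*sin(3*3^(1/6)*z/4) + C2*cos(3*3^(1/6)*z/4))*exp(3^(2/3)*z/4)


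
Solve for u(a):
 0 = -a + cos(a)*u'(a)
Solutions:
 u(a) = C1 + Integral(a/cos(a), a)


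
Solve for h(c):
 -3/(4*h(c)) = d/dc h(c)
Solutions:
 h(c) = -sqrt(C1 - 6*c)/2
 h(c) = sqrt(C1 - 6*c)/2


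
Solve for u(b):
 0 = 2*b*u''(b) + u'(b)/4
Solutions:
 u(b) = C1 + C2*b^(7/8)


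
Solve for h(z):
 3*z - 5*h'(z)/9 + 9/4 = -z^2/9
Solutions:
 h(z) = C1 + z^3/15 + 27*z^2/10 + 81*z/20


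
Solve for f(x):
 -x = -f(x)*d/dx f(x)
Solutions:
 f(x) = -sqrt(C1 + x^2)
 f(x) = sqrt(C1 + x^2)


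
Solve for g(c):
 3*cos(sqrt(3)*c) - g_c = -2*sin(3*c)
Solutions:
 g(c) = C1 + sqrt(3)*sin(sqrt(3)*c) - 2*cos(3*c)/3


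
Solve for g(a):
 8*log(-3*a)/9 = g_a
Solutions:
 g(a) = C1 + 8*a*log(-a)/9 + 8*a*(-1 + log(3))/9


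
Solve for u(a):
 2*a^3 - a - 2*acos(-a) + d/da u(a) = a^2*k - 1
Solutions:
 u(a) = C1 - a^4/2 + a^3*k/3 + a^2/2 + 2*a*acos(-a) - a + 2*sqrt(1 - a^2)


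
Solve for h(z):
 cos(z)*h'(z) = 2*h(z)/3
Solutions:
 h(z) = C1*(sin(z) + 1)^(1/3)/(sin(z) - 1)^(1/3)


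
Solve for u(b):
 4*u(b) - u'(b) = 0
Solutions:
 u(b) = C1*exp(4*b)


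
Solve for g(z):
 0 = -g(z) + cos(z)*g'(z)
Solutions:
 g(z) = C1*sqrt(sin(z) + 1)/sqrt(sin(z) - 1)


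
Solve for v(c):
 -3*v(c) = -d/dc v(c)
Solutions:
 v(c) = C1*exp(3*c)


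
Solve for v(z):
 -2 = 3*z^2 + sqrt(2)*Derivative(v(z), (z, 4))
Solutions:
 v(z) = C1 + C2*z + C3*z^2 + C4*z^3 - sqrt(2)*z^6/240 - sqrt(2)*z^4/24


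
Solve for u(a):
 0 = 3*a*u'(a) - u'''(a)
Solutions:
 u(a) = C1 + Integral(C2*airyai(3^(1/3)*a) + C3*airybi(3^(1/3)*a), a)


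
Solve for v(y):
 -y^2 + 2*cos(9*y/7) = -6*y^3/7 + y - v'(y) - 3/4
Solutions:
 v(y) = C1 - 3*y^4/14 + y^3/3 + y^2/2 - 3*y/4 - 14*sin(9*y/7)/9


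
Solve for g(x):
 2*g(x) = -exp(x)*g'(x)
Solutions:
 g(x) = C1*exp(2*exp(-x))


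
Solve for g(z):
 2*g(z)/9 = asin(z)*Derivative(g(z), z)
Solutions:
 g(z) = C1*exp(2*Integral(1/asin(z), z)/9)


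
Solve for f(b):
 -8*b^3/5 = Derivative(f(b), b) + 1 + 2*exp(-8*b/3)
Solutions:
 f(b) = C1 - 2*b^4/5 - b + 3*exp(-8*b/3)/4


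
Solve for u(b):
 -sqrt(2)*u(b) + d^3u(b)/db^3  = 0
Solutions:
 u(b) = C3*exp(2^(1/6)*b) + (C1*sin(2^(1/6)*sqrt(3)*b/2) + C2*cos(2^(1/6)*sqrt(3)*b/2))*exp(-2^(1/6)*b/2)


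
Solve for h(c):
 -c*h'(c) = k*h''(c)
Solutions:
 h(c) = C1 + C2*sqrt(k)*erf(sqrt(2)*c*sqrt(1/k)/2)


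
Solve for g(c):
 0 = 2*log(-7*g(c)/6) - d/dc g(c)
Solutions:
 -Integral(1/(log(-_y) - log(6) + log(7)), (_y, g(c)))/2 = C1 - c


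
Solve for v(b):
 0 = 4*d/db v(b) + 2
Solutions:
 v(b) = C1 - b/2


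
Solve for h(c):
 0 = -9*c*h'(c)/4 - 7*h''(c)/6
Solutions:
 h(c) = C1 + C2*erf(3*sqrt(21)*c/14)


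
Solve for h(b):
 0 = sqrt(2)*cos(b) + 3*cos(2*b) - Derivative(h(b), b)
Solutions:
 h(b) = C1 + sqrt(2)*sin(b) + 3*sin(2*b)/2


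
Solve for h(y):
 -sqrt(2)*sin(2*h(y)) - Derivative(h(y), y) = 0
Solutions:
 h(y) = pi - acos((-C1 - exp(4*sqrt(2)*y))/(C1 - exp(4*sqrt(2)*y)))/2
 h(y) = acos((-C1 - exp(4*sqrt(2)*y))/(C1 - exp(4*sqrt(2)*y)))/2


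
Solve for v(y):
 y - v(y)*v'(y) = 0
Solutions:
 v(y) = -sqrt(C1 + y^2)
 v(y) = sqrt(C1 + y^2)


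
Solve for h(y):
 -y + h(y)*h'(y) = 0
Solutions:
 h(y) = -sqrt(C1 + y^2)
 h(y) = sqrt(C1 + y^2)


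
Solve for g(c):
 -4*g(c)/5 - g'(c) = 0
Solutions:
 g(c) = C1*exp(-4*c/5)


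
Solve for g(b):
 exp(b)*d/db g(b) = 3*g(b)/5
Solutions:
 g(b) = C1*exp(-3*exp(-b)/5)


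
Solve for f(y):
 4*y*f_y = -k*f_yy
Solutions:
 f(y) = C1 + C2*sqrt(k)*erf(sqrt(2)*y*sqrt(1/k))


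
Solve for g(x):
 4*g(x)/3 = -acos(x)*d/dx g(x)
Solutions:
 g(x) = C1*exp(-4*Integral(1/acos(x), x)/3)


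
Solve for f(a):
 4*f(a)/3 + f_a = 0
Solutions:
 f(a) = C1*exp(-4*a/3)


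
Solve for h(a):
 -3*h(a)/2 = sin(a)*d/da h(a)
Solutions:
 h(a) = C1*(cos(a) + 1)^(3/4)/(cos(a) - 1)^(3/4)


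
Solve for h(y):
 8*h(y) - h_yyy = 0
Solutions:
 h(y) = C3*exp(2*y) + (C1*sin(sqrt(3)*y) + C2*cos(sqrt(3)*y))*exp(-y)


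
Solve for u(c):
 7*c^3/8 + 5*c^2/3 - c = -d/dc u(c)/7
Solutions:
 u(c) = C1 - 49*c^4/32 - 35*c^3/9 + 7*c^2/2


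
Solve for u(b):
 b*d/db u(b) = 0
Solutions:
 u(b) = C1


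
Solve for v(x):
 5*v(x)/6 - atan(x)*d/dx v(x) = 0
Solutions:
 v(x) = C1*exp(5*Integral(1/atan(x), x)/6)


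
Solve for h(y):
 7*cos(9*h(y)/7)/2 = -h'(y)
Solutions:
 7*y/2 - 7*log(sin(9*h(y)/7) - 1)/18 + 7*log(sin(9*h(y)/7) + 1)/18 = C1


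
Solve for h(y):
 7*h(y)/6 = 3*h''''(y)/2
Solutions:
 h(y) = C1*exp(-sqrt(3)*7^(1/4)*y/3) + C2*exp(sqrt(3)*7^(1/4)*y/3) + C3*sin(sqrt(3)*7^(1/4)*y/3) + C4*cos(sqrt(3)*7^(1/4)*y/3)


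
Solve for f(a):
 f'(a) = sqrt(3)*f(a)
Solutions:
 f(a) = C1*exp(sqrt(3)*a)


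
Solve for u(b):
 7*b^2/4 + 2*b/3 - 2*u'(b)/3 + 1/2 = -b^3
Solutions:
 u(b) = C1 + 3*b^4/8 + 7*b^3/8 + b^2/2 + 3*b/4
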